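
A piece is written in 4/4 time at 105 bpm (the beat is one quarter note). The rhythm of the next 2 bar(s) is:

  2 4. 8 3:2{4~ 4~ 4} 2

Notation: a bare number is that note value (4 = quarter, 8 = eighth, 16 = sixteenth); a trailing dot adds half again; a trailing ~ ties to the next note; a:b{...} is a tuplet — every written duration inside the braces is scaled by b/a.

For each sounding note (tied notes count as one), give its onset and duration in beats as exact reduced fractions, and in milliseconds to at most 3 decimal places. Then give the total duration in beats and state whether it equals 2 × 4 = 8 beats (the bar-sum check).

1) 0.0ms=0b +1142.857ms=2b
2) 1142.857ms=2b +857.143ms=3/2b
3) 2000.0ms=7/2b +285.714ms=1/2b
4) 2285.714ms=4b +1142.857ms=2b
5) 3428.571ms=6b +1142.857ms=2b
Σ=8b of 8 (105bpm 4/4) — PASS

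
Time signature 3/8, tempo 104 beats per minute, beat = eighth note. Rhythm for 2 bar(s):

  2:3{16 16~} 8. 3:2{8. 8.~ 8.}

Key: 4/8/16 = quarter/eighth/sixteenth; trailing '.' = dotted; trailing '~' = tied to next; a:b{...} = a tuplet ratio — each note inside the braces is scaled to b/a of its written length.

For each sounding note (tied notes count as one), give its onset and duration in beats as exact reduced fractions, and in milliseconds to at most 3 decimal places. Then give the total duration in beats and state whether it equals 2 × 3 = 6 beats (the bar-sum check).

1) 0.0ms=0b +432.692ms=3/4b
2) 432.692ms=3/4b +1298.077ms=9/4b
3) 1730.769ms=3b +576.923ms=1b
4) 2307.692ms=4b +1153.846ms=2b
Σ=6b of 6 (104bpm 3/8) — PASS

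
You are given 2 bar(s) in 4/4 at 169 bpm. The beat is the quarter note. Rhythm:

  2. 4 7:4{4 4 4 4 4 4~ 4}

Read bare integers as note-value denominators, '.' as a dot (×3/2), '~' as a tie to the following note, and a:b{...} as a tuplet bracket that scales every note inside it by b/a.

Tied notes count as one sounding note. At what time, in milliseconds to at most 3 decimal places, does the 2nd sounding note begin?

note 2 onset = 3b = 1065.089ms

1. 0.0ms @ 0 + 1065.089ms (3)
2. 1065.089ms @ 3 + 355.03ms (1)
3. 1420.118ms @ 4 + 202.874ms (4/7)
4. 1622.992ms @ 32/7 + 202.874ms (4/7)
5. 1825.866ms @ 36/7 + 202.874ms (4/7)
6. 2028.74ms @ 40/7 + 202.874ms (4/7)
7. 2231.615ms @ 44/7 + 202.874ms (4/7)
8. 2434.489ms @ 48/7 + 405.748ms (8/7)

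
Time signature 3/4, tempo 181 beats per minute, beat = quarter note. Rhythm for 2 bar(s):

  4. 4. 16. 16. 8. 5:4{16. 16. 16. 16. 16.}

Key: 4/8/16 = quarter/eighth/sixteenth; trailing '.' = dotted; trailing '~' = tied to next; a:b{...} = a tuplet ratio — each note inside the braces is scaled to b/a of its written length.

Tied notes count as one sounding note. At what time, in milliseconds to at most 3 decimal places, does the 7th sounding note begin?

1. 0.0ms @ 0 + 497.238ms (3/2)
2. 497.238ms @ 3/2 + 497.238ms (3/2)
3. 994.475ms @ 3 + 124.309ms (3/8)
4. 1118.785ms @ 27/8 + 124.309ms (3/8)
5. 1243.094ms @ 15/4 + 248.619ms (3/4)
6. 1491.713ms @ 9/2 + 99.448ms (3/10)
7. 1591.16ms @ 24/5 + 99.448ms (3/10)
8. 1690.608ms @ 51/10 + 99.448ms (3/10)
9. 1790.055ms @ 27/5 + 99.448ms (3/10)
10. 1889.503ms @ 57/10 + 99.448ms (3/10)

note 7 onset = 24/5b = 1591.16ms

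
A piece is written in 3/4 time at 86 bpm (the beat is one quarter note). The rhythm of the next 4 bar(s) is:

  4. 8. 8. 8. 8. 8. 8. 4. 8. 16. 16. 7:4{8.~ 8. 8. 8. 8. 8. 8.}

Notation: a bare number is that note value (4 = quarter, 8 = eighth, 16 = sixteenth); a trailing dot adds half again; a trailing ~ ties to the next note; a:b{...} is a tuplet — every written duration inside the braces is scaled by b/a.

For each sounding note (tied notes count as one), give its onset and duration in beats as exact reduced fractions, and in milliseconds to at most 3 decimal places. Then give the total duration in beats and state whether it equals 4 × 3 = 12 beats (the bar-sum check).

1) 0.0ms=0b +1046.512ms=3/2b
2) 1046.512ms=3/2b +523.256ms=3/4b
3) 1569.767ms=9/4b +523.256ms=3/4b
4) 2093.023ms=3b +523.256ms=3/4b
5) 2616.279ms=15/4b +523.256ms=3/4b
6) 3139.535ms=9/2b +523.256ms=3/4b
7) 3662.791ms=21/4b +523.256ms=3/4b
8) 4186.047ms=6b +1046.512ms=3/2b
9) 5232.558ms=15/2b +523.256ms=3/4b
10) 5755.814ms=33/4b +261.628ms=3/8b
11) 6017.442ms=69/8b +261.628ms=3/8b
12) 6279.07ms=9b +598.007ms=6/7b
13) 6877.076ms=69/7b +299.003ms=3/7b
14) 7176.08ms=72/7b +299.003ms=3/7b
15) 7475.083ms=75/7b +299.003ms=3/7b
16) 7774.086ms=78/7b +299.003ms=3/7b
17) 8073.09ms=81/7b +299.003ms=3/7b
Σ=12b of 12 (86bpm 3/4) — PASS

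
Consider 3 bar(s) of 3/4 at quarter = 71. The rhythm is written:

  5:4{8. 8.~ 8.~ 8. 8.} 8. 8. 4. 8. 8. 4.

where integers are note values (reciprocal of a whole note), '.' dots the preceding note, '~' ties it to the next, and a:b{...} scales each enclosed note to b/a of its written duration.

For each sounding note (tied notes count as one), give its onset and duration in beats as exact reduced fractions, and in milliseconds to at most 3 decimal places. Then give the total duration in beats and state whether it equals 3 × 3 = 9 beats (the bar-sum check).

1) 0.0ms=0b +507.042ms=3/5b
2) 507.042ms=3/5b +1521.127ms=9/5b
3) 2028.169ms=12/5b +507.042ms=3/5b
4) 2535.211ms=3b +633.803ms=3/4b
5) 3169.014ms=15/4b +633.803ms=3/4b
6) 3802.817ms=9/2b +1267.606ms=3/2b
7) 5070.423ms=6b +633.803ms=3/4b
8) 5704.225ms=27/4b +633.803ms=3/4b
9) 6338.028ms=15/2b +1267.606ms=3/2b
Σ=9b of 9 (71bpm 3/4) — PASS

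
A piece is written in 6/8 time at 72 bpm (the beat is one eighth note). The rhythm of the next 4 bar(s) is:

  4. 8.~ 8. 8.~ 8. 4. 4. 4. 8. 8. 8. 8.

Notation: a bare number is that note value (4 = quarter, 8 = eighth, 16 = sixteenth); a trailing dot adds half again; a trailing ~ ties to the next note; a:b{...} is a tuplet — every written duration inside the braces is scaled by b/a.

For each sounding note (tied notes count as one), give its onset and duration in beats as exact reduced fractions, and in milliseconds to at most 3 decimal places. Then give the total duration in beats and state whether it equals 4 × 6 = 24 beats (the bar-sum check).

1) 0.0ms=0b +2500.0ms=3b
2) 2500.0ms=3b +2500.0ms=3b
3) 5000.0ms=6b +2500.0ms=3b
4) 7500.0ms=9b +2500.0ms=3b
5) 10000.0ms=12b +2500.0ms=3b
6) 12500.0ms=15b +2500.0ms=3b
7) 15000.0ms=18b +1250.0ms=3/2b
8) 16250.0ms=39/2b +1250.0ms=3/2b
9) 17500.0ms=21b +1250.0ms=3/2b
10) 18750.0ms=45/2b +1250.0ms=3/2b
Σ=24b of 24 (72bpm 6/8) — PASS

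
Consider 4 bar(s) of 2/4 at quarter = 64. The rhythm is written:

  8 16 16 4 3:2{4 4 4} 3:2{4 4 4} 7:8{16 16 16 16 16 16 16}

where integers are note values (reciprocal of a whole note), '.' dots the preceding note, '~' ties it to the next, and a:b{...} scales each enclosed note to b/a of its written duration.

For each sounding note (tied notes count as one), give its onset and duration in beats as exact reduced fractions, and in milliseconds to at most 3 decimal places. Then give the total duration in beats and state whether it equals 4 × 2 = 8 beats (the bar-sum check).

1) 0.0ms=0b +468.75ms=1/2b
2) 468.75ms=1/2b +234.375ms=1/4b
3) 703.125ms=3/4b +234.375ms=1/4b
4) 937.5ms=1b +937.5ms=1b
5) 1875.0ms=2b +625.0ms=2/3b
6) 2500.0ms=8/3b +625.0ms=2/3b
7) 3125.0ms=10/3b +625.0ms=2/3b
8) 3750.0ms=4b +625.0ms=2/3b
9) 4375.0ms=14/3b +625.0ms=2/3b
10) 5000.0ms=16/3b +625.0ms=2/3b
11) 5625.0ms=6b +267.857ms=2/7b
12) 5892.857ms=44/7b +267.857ms=2/7b
13) 6160.714ms=46/7b +267.857ms=2/7b
14) 6428.571ms=48/7b +267.857ms=2/7b
15) 6696.429ms=50/7b +267.857ms=2/7b
16) 6964.286ms=52/7b +267.857ms=2/7b
17) 7232.143ms=54/7b +267.857ms=2/7b
Σ=8b of 8 (64bpm 2/4) — PASS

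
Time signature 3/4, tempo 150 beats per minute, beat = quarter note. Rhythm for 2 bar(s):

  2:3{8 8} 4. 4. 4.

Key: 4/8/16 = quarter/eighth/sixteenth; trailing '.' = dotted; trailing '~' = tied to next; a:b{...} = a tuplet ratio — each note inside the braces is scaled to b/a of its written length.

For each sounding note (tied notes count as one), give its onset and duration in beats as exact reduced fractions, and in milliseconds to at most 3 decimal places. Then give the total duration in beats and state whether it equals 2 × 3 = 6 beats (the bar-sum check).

1) 0.0ms=0b +300.0ms=3/4b
2) 300.0ms=3/4b +300.0ms=3/4b
3) 600.0ms=3/2b +600.0ms=3/2b
4) 1200.0ms=3b +600.0ms=3/2b
5) 1800.0ms=9/2b +600.0ms=3/2b
Σ=6b of 6 (150bpm 3/4) — PASS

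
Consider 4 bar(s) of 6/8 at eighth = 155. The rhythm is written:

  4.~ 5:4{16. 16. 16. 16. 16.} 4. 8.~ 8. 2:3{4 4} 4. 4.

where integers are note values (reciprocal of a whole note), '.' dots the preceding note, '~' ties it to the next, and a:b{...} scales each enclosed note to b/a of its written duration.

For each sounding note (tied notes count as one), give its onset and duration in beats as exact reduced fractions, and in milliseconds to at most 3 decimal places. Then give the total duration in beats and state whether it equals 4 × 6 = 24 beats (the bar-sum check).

1) 0.0ms=0b +1393.548ms=18/5b
2) 1393.548ms=18/5b +232.258ms=3/5b
3) 1625.806ms=21/5b +232.258ms=3/5b
4) 1858.065ms=24/5b +232.258ms=3/5b
5) 2090.323ms=27/5b +232.258ms=3/5b
6) 2322.581ms=6b +1161.29ms=3b
7) 3483.871ms=9b +1161.29ms=3b
8) 4645.161ms=12b +1161.29ms=3b
9) 5806.452ms=15b +1161.29ms=3b
10) 6967.742ms=18b +1161.29ms=3b
11) 8129.032ms=21b +1161.29ms=3b
Σ=24b of 24 (155bpm 6/8) — PASS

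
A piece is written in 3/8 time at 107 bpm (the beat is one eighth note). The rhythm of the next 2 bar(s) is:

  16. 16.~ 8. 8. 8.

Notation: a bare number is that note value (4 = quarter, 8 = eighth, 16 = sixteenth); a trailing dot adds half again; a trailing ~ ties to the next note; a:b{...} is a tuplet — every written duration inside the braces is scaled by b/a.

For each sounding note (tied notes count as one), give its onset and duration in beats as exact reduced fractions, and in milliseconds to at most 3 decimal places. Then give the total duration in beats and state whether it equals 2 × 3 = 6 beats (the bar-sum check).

1) 0.0ms=0b +420.561ms=3/4b
2) 420.561ms=3/4b +1261.682ms=9/4b
3) 1682.243ms=3b +841.121ms=3/2b
4) 2523.364ms=9/2b +841.121ms=3/2b
Σ=6b of 6 (107bpm 3/8) — PASS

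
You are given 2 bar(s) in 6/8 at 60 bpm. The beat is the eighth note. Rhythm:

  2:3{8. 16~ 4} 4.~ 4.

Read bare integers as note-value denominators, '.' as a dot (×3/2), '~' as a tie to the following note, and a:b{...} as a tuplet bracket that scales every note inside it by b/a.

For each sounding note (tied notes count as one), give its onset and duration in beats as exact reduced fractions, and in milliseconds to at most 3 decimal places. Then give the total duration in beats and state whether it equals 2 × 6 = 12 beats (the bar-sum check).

1) 0.0ms=0b +2250.0ms=9/4b
2) 2250.0ms=9/4b +3750.0ms=15/4b
3) 6000.0ms=6b +6000.0ms=6b
Σ=12b of 12 (60bpm 6/8) — PASS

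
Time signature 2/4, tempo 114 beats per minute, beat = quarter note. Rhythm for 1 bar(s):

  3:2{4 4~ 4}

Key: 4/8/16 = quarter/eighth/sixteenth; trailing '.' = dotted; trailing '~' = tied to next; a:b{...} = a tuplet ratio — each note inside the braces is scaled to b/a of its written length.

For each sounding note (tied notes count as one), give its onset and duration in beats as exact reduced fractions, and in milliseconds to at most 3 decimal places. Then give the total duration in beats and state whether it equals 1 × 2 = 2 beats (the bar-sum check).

1) 0.0ms=0b +350.877ms=2/3b
2) 350.877ms=2/3b +701.754ms=4/3b
Σ=2b of 2 (114bpm 2/4) — PASS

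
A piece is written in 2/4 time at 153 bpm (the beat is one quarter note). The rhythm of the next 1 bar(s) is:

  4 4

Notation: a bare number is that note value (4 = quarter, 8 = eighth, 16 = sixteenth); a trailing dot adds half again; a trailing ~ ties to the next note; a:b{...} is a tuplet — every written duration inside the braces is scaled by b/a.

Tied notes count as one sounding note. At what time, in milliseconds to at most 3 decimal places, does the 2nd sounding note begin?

1. 0.0ms @ 0 + 392.157ms (1)
2. 392.157ms @ 1 + 392.157ms (1)

note 2 onset = 1b = 392.157ms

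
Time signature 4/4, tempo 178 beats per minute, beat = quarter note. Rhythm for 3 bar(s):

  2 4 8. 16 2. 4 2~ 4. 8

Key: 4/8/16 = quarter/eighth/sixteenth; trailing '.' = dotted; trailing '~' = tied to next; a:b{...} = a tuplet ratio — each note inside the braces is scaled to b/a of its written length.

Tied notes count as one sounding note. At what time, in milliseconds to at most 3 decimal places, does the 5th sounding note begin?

1. 0.0ms @ 0 + 674.157ms (2)
2. 674.157ms @ 2 + 337.079ms (1)
3. 1011.236ms @ 3 + 252.809ms (3/4)
4. 1264.045ms @ 15/4 + 84.27ms (1/4)
5. 1348.315ms @ 4 + 1011.236ms (3)
6. 2359.551ms @ 7 + 337.079ms (1)
7. 2696.629ms @ 8 + 1179.775ms (7/2)
8. 3876.404ms @ 23/2 + 168.539ms (1/2)

note 5 onset = 4b = 1348.315ms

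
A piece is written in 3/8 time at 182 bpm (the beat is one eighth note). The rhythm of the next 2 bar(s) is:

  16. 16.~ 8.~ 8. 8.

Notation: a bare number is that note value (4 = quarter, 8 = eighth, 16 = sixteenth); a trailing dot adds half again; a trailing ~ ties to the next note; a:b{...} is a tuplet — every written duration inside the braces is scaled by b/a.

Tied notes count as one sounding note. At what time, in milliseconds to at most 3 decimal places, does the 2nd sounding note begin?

1. 0.0ms @ 0 + 247.253ms (3/4)
2. 247.253ms @ 3/4 + 1236.264ms (15/4)
3. 1483.516ms @ 9/2 + 494.505ms (3/2)

note 2 onset = 3/4b = 247.253ms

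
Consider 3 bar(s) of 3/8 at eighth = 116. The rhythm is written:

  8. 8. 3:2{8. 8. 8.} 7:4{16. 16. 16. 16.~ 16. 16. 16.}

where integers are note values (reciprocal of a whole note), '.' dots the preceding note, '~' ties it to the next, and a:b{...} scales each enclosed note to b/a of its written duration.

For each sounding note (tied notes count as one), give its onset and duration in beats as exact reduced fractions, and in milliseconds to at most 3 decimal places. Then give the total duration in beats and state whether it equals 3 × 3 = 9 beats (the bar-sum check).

1) 0.0ms=0b +775.862ms=3/2b
2) 775.862ms=3/2b +775.862ms=3/2b
3) 1551.724ms=3b +517.241ms=1b
4) 2068.966ms=4b +517.241ms=1b
5) 2586.207ms=5b +517.241ms=1b
6) 3103.448ms=6b +221.675ms=3/7b
7) 3325.123ms=45/7b +221.675ms=3/7b
8) 3546.798ms=48/7b +221.675ms=3/7b
9) 3768.473ms=51/7b +443.35ms=6/7b
10) 4211.823ms=57/7b +221.675ms=3/7b
11) 4433.498ms=60/7b +221.675ms=3/7b
Σ=9b of 9 (116bpm 3/8) — PASS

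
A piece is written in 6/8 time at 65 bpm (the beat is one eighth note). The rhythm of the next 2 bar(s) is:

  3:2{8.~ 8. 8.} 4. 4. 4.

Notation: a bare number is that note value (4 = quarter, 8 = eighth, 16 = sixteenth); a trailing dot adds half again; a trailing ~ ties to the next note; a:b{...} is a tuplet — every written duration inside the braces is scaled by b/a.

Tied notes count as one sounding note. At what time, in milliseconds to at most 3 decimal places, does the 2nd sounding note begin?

1. 0.0ms @ 0 + 1846.154ms (2)
2. 1846.154ms @ 2 + 923.077ms (1)
3. 2769.231ms @ 3 + 2769.231ms (3)
4. 5538.462ms @ 6 + 2769.231ms (3)
5. 8307.692ms @ 9 + 2769.231ms (3)

note 2 onset = 2b = 1846.154ms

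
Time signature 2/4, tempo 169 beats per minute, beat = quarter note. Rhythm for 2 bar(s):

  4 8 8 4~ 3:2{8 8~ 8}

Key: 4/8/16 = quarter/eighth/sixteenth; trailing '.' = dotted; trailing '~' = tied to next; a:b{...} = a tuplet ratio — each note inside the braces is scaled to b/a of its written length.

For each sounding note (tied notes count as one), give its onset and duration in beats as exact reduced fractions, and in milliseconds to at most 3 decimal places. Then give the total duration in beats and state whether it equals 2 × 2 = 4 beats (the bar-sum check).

1) 0.0ms=0b +355.03ms=1b
2) 355.03ms=1b +177.515ms=1/2b
3) 532.544ms=3/2b +177.515ms=1/2b
4) 710.059ms=2b +473.373ms=4/3b
5) 1183.432ms=10/3b +236.686ms=2/3b
Σ=4b of 4 (169bpm 2/4) — PASS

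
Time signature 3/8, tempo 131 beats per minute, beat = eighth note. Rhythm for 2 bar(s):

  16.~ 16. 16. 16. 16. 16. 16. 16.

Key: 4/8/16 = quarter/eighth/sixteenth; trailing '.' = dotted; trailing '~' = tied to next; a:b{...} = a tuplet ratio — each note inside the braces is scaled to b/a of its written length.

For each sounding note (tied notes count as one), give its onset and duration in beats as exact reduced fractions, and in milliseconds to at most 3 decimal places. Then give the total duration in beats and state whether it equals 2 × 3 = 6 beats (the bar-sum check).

1) 0.0ms=0b +687.023ms=3/2b
2) 687.023ms=3/2b +343.511ms=3/4b
3) 1030.534ms=9/4b +343.511ms=3/4b
4) 1374.046ms=3b +343.511ms=3/4b
5) 1717.557ms=15/4b +343.511ms=3/4b
6) 2061.069ms=9/2b +343.511ms=3/4b
7) 2404.58ms=21/4b +343.511ms=3/4b
Σ=6b of 6 (131bpm 3/8) — PASS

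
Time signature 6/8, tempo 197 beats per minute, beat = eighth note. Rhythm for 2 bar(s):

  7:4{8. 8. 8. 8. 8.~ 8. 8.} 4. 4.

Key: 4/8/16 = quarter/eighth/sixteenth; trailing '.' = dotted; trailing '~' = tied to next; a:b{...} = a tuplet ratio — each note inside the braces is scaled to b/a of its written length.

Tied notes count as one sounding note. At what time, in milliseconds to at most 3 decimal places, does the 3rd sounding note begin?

note 3 onset = 12/7b = 522.117ms

1. 0.0ms @ 0 + 261.059ms (6/7)
2. 261.059ms @ 6/7 + 261.059ms (6/7)
3. 522.117ms @ 12/7 + 261.059ms (6/7)
4. 783.176ms @ 18/7 + 261.059ms (6/7)
5. 1044.235ms @ 24/7 + 522.117ms (12/7)
6. 1566.352ms @ 36/7 + 261.059ms (6/7)
7. 1827.411ms @ 6 + 913.706ms (3)
8. 2741.117ms @ 9 + 913.706ms (3)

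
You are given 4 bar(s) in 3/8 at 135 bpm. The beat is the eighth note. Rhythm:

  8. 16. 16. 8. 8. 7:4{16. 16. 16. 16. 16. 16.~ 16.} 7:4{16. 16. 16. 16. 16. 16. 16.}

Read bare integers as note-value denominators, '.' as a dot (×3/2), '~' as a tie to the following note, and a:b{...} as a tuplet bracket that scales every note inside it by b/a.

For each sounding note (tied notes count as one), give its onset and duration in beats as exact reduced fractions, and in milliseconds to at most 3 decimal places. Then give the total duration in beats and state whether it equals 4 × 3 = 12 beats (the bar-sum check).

1) 0.0ms=0b +666.667ms=3/2b
2) 666.667ms=3/2b +333.333ms=3/4b
3) 1000.0ms=9/4b +333.333ms=3/4b
4) 1333.333ms=3b +666.667ms=3/2b
5) 2000.0ms=9/2b +666.667ms=3/2b
6) 2666.667ms=6b +190.476ms=3/7b
7) 2857.143ms=45/7b +190.476ms=3/7b
8) 3047.619ms=48/7b +190.476ms=3/7b
9) 3238.095ms=51/7b +190.476ms=3/7b
10) 3428.571ms=54/7b +190.476ms=3/7b
11) 3619.048ms=57/7b +380.952ms=6/7b
12) 4000.0ms=9b +190.476ms=3/7b
13) 4190.476ms=66/7b +190.476ms=3/7b
14) 4380.952ms=69/7b +190.476ms=3/7b
15) 4571.429ms=72/7b +190.476ms=3/7b
16) 4761.905ms=75/7b +190.476ms=3/7b
17) 4952.381ms=78/7b +190.476ms=3/7b
18) 5142.857ms=81/7b +190.476ms=3/7b
Σ=12b of 12 (135bpm 3/8) — PASS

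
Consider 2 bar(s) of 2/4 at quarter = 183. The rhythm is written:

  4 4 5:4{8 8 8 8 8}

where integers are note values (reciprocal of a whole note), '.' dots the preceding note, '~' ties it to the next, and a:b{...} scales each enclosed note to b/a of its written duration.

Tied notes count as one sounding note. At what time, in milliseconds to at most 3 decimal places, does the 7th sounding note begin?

1. 0.0ms @ 0 + 327.869ms (1)
2. 327.869ms @ 1 + 327.869ms (1)
3. 655.738ms @ 2 + 131.148ms (2/5)
4. 786.885ms @ 12/5 + 131.148ms (2/5)
5. 918.033ms @ 14/5 + 131.148ms (2/5)
6. 1049.18ms @ 16/5 + 131.148ms (2/5)
7. 1180.328ms @ 18/5 + 131.148ms (2/5)

note 7 onset = 18/5b = 1180.328ms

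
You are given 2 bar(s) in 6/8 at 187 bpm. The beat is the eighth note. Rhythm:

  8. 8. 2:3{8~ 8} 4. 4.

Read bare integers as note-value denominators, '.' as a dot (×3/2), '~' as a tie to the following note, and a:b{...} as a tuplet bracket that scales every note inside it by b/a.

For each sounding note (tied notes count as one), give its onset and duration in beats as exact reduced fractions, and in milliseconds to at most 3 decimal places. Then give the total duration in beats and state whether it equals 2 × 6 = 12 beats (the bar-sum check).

1) 0.0ms=0b +481.283ms=3/2b
2) 481.283ms=3/2b +481.283ms=3/2b
3) 962.567ms=3b +962.567ms=3b
4) 1925.134ms=6b +962.567ms=3b
5) 2887.701ms=9b +962.567ms=3b
Σ=12b of 12 (187bpm 6/8) — PASS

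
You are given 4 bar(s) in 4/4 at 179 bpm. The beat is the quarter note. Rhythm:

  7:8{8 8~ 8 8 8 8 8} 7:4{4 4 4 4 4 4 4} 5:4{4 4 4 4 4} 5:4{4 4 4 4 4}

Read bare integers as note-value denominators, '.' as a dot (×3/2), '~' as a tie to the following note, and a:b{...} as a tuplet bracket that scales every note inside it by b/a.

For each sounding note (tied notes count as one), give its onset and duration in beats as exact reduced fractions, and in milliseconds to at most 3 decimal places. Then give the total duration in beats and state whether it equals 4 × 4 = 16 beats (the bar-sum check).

1) 0.0ms=0b +191.54ms=4/7b
2) 191.54ms=4/7b +383.081ms=8/7b
3) 574.621ms=12/7b +191.54ms=4/7b
4) 766.161ms=16/7b +191.54ms=4/7b
5) 957.702ms=20/7b +191.54ms=4/7b
6) 1149.242ms=24/7b +191.54ms=4/7b
7) 1340.782ms=4b +191.54ms=4/7b
8) 1532.322ms=32/7b +191.54ms=4/7b
9) 1723.863ms=36/7b +191.54ms=4/7b
10) 1915.403ms=40/7b +191.54ms=4/7b
11) 2106.943ms=44/7b +191.54ms=4/7b
12) 2298.484ms=48/7b +191.54ms=4/7b
13) 2490.024ms=52/7b +191.54ms=4/7b
14) 2681.564ms=8b +268.156ms=4/5b
15) 2949.721ms=44/5b +268.156ms=4/5b
16) 3217.877ms=48/5b +268.156ms=4/5b
17) 3486.034ms=52/5b +268.156ms=4/5b
18) 3754.19ms=56/5b +268.156ms=4/5b
19) 4022.346ms=12b +268.156ms=4/5b
20) 4290.503ms=64/5b +268.156ms=4/5b
21) 4558.659ms=68/5b +268.156ms=4/5b
22) 4826.816ms=72/5b +268.156ms=4/5b
23) 5094.972ms=76/5b +268.156ms=4/5b
Σ=16b of 16 (179bpm 4/4) — PASS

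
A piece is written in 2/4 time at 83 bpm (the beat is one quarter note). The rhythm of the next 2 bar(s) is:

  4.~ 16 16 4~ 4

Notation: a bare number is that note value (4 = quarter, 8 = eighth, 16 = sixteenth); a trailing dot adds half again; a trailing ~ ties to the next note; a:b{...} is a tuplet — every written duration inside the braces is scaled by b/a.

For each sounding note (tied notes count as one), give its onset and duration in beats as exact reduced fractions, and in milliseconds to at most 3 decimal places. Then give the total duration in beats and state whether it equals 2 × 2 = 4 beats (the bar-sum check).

1) 0.0ms=0b +1265.06ms=7/4b
2) 1265.06ms=7/4b +180.723ms=1/4b
3) 1445.783ms=2b +1445.783ms=2b
Σ=4b of 4 (83bpm 2/4) — PASS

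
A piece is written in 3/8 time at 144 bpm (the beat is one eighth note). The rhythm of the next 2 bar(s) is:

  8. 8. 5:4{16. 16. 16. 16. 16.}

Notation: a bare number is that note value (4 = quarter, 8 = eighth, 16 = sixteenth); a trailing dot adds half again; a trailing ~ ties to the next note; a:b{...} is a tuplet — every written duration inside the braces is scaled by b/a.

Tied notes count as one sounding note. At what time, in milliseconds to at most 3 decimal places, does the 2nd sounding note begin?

1. 0.0ms @ 0 + 625.0ms (3/2)
2. 625.0ms @ 3/2 + 625.0ms (3/2)
3. 1250.0ms @ 3 + 250.0ms (3/5)
4. 1500.0ms @ 18/5 + 250.0ms (3/5)
5. 1750.0ms @ 21/5 + 250.0ms (3/5)
6. 2000.0ms @ 24/5 + 250.0ms (3/5)
7. 2250.0ms @ 27/5 + 250.0ms (3/5)

note 2 onset = 3/2b = 625.0ms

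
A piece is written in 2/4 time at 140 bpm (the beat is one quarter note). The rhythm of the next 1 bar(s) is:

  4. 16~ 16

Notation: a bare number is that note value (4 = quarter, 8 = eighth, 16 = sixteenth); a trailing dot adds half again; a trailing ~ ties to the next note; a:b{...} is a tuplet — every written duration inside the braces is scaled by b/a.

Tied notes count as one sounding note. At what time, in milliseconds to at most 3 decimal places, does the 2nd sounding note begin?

1. 0.0ms @ 0 + 642.857ms (3/2)
2. 642.857ms @ 3/2 + 214.286ms (1/2)

note 2 onset = 3/2b = 642.857ms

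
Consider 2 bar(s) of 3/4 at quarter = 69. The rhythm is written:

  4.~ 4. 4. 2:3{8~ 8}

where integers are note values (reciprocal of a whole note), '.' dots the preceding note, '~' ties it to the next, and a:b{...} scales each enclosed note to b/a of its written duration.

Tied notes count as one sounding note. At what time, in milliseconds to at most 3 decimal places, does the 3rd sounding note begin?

1. 0.0ms @ 0 + 2608.696ms (3)
2. 2608.696ms @ 3 + 1304.348ms (3/2)
3. 3913.043ms @ 9/2 + 1304.348ms (3/2)

note 3 onset = 9/2b = 3913.043ms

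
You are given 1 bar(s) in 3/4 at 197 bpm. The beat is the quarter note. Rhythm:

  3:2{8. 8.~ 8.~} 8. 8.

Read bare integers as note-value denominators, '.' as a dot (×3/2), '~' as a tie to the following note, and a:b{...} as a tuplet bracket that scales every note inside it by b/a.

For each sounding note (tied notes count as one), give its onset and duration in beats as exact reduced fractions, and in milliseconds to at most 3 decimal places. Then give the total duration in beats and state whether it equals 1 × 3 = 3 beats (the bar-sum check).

1) 0.0ms=0b +152.284ms=1/2b
2) 152.284ms=1/2b +532.995ms=7/4b
3) 685.279ms=9/4b +228.426ms=3/4b
Σ=3b of 3 (197bpm 3/4) — PASS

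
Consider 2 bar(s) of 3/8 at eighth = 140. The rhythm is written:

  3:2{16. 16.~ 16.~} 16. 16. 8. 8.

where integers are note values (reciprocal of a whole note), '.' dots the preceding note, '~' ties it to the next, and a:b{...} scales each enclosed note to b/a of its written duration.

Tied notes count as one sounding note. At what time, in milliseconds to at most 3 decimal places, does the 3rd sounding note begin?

note 3 onset = 9/4b = 964.286ms

1. 0.0ms @ 0 + 214.286ms (1/2)
2. 214.286ms @ 1/2 + 750.0ms (7/4)
3. 964.286ms @ 9/4 + 321.429ms (3/4)
4. 1285.714ms @ 3 + 642.857ms (3/2)
5. 1928.571ms @ 9/2 + 642.857ms (3/2)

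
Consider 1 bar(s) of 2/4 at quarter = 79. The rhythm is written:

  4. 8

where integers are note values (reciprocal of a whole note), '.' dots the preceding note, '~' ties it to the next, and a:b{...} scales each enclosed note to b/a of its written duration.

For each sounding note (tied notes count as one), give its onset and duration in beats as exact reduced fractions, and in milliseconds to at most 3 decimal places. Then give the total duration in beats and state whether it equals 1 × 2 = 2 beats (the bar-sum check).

1) 0.0ms=0b +1139.241ms=3/2b
2) 1139.241ms=3/2b +379.747ms=1/2b
Σ=2b of 2 (79bpm 2/4) — PASS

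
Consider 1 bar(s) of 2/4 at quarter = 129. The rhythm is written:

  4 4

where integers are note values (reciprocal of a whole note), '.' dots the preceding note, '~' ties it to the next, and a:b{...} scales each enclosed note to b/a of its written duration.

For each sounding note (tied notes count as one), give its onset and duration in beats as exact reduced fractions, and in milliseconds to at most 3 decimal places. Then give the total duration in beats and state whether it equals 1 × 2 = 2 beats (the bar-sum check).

1) 0.0ms=0b +465.116ms=1b
2) 465.116ms=1b +465.116ms=1b
Σ=2b of 2 (129bpm 2/4) — PASS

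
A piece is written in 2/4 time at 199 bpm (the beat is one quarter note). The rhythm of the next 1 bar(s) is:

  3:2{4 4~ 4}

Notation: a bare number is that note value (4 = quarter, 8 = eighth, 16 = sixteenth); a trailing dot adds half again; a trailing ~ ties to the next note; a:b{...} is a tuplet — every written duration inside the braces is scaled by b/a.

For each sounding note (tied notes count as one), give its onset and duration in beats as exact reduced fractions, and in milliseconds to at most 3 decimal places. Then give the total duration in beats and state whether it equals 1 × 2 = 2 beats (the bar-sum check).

1) 0.0ms=0b +201.005ms=2/3b
2) 201.005ms=2/3b +402.01ms=4/3b
Σ=2b of 2 (199bpm 2/4) — PASS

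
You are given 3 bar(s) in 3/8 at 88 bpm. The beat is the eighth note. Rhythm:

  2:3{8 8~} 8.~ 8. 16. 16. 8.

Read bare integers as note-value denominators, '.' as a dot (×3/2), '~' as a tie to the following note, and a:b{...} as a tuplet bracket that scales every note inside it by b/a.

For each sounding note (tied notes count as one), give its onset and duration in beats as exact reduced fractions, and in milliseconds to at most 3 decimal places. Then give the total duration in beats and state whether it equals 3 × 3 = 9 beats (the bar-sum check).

1) 0.0ms=0b +1022.727ms=3/2b
2) 1022.727ms=3/2b +3068.182ms=9/2b
3) 4090.909ms=6b +511.364ms=3/4b
4) 4602.273ms=27/4b +511.364ms=3/4b
5) 5113.636ms=15/2b +1022.727ms=3/2b
Σ=9b of 9 (88bpm 3/8) — PASS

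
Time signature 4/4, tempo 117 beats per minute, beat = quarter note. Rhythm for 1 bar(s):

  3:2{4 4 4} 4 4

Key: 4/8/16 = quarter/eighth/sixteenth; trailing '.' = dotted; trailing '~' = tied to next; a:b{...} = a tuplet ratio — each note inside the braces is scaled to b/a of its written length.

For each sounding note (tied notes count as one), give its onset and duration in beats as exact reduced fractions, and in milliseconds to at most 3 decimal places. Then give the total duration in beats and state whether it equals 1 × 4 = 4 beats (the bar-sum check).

1) 0.0ms=0b +341.88ms=2/3b
2) 341.88ms=2/3b +341.88ms=2/3b
3) 683.761ms=4/3b +341.88ms=2/3b
4) 1025.641ms=2b +512.821ms=1b
5) 1538.462ms=3b +512.821ms=1b
Σ=4b of 4 (117bpm 4/4) — PASS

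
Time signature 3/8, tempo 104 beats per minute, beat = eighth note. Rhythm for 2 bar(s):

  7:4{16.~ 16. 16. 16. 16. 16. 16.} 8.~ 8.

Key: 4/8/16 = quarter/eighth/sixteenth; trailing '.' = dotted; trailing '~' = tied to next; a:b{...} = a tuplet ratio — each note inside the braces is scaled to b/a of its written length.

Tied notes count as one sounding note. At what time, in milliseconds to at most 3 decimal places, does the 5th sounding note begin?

1. 0.0ms @ 0 + 494.505ms (6/7)
2. 494.505ms @ 6/7 + 247.253ms (3/7)
3. 741.758ms @ 9/7 + 247.253ms (3/7)
4. 989.011ms @ 12/7 + 247.253ms (3/7)
5. 1236.264ms @ 15/7 + 247.253ms (3/7)
6. 1483.516ms @ 18/7 + 247.253ms (3/7)
7. 1730.769ms @ 3 + 1730.769ms (3)

note 5 onset = 15/7b = 1236.264ms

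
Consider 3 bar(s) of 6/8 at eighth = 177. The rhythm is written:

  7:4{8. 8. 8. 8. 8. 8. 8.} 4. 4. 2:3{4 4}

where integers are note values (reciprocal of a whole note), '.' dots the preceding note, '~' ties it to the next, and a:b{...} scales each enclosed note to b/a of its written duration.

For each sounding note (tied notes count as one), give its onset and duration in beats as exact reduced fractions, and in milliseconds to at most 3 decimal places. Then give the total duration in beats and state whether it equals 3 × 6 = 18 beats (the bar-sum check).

1) 0.0ms=0b +290.557ms=6/7b
2) 290.557ms=6/7b +290.557ms=6/7b
3) 581.114ms=12/7b +290.557ms=6/7b
4) 871.671ms=18/7b +290.557ms=6/7b
5) 1162.228ms=24/7b +290.557ms=6/7b
6) 1452.785ms=30/7b +290.557ms=6/7b
7) 1743.341ms=36/7b +290.557ms=6/7b
8) 2033.898ms=6b +1016.949ms=3b
9) 3050.847ms=9b +1016.949ms=3b
10) 4067.797ms=12b +1016.949ms=3b
11) 5084.746ms=15b +1016.949ms=3b
Σ=18b of 18 (177bpm 6/8) — PASS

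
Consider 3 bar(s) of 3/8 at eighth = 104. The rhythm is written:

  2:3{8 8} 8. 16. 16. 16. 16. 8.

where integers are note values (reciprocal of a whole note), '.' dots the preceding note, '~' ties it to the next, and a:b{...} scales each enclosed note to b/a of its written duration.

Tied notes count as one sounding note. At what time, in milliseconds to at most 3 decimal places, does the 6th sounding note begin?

1. 0.0ms @ 0 + 865.385ms (3/2)
2. 865.385ms @ 3/2 + 865.385ms (3/2)
3. 1730.769ms @ 3 + 865.385ms (3/2)
4. 2596.154ms @ 9/2 + 432.692ms (3/4)
5. 3028.846ms @ 21/4 + 432.692ms (3/4)
6. 3461.538ms @ 6 + 432.692ms (3/4)
7. 3894.231ms @ 27/4 + 432.692ms (3/4)
8. 4326.923ms @ 15/2 + 865.385ms (3/2)

note 6 onset = 6b = 3461.538ms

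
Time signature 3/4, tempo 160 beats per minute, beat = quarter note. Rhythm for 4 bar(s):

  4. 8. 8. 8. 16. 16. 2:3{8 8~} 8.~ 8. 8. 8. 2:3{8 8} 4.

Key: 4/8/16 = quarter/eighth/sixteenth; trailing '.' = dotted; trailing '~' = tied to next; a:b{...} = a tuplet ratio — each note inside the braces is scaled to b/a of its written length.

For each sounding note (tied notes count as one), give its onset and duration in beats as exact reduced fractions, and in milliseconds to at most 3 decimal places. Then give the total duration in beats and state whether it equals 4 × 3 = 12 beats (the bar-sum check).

1) 0.0ms=0b +562.5ms=3/2b
2) 562.5ms=3/2b +281.25ms=3/4b
3) 843.75ms=9/4b +281.25ms=3/4b
4) 1125.0ms=3b +281.25ms=3/4b
5) 1406.25ms=15/4b +140.625ms=3/8b
6) 1546.875ms=33/8b +140.625ms=3/8b
7) 1687.5ms=9/2b +281.25ms=3/4b
8) 1968.75ms=21/4b +843.75ms=9/4b
9) 2812.5ms=15/2b +281.25ms=3/4b
10) 3093.75ms=33/4b +281.25ms=3/4b
11) 3375.0ms=9b +281.25ms=3/4b
12) 3656.25ms=39/4b +281.25ms=3/4b
13) 3937.5ms=21/2b +562.5ms=3/2b
Σ=12b of 12 (160bpm 3/4) — PASS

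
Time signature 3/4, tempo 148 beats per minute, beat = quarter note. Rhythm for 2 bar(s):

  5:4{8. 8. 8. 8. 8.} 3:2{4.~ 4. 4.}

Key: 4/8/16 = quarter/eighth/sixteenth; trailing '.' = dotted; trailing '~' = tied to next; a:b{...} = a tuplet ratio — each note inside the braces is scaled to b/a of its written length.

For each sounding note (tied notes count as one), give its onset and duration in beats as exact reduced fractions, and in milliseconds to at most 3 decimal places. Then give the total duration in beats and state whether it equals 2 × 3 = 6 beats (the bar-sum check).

1) 0.0ms=0b +243.243ms=3/5b
2) 243.243ms=3/5b +243.243ms=3/5b
3) 486.486ms=6/5b +243.243ms=3/5b
4) 729.73ms=9/5b +243.243ms=3/5b
5) 972.973ms=12/5b +243.243ms=3/5b
6) 1216.216ms=3b +810.811ms=2b
7) 2027.027ms=5b +405.405ms=1b
Σ=6b of 6 (148bpm 3/4) — PASS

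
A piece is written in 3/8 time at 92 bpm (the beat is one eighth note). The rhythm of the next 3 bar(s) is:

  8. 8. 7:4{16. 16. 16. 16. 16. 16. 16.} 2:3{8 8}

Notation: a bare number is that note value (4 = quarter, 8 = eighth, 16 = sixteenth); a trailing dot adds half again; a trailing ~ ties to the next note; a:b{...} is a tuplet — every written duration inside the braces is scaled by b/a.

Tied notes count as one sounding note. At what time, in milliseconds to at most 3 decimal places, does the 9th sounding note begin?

note 9 onset = 39/7b = 3633.54ms

1. 0.0ms @ 0 + 978.261ms (3/2)
2. 978.261ms @ 3/2 + 978.261ms (3/2)
3. 1956.522ms @ 3 + 279.503ms (3/7)
4. 2236.025ms @ 24/7 + 279.503ms (3/7)
5. 2515.528ms @ 27/7 + 279.503ms (3/7)
6. 2795.031ms @ 30/7 + 279.503ms (3/7)
7. 3074.534ms @ 33/7 + 279.503ms (3/7)
8. 3354.037ms @ 36/7 + 279.503ms (3/7)
9. 3633.54ms @ 39/7 + 279.503ms (3/7)
10. 3913.043ms @ 6 + 978.261ms (3/2)
11. 4891.304ms @ 15/2 + 978.261ms (3/2)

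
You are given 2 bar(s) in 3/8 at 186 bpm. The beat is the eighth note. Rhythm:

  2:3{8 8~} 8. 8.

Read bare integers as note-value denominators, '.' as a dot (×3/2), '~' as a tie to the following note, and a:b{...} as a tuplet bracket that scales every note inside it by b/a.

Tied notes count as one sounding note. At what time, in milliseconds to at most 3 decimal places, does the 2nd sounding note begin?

1. 0.0ms @ 0 + 483.871ms (3/2)
2. 483.871ms @ 3/2 + 967.742ms (3)
3. 1451.613ms @ 9/2 + 483.871ms (3/2)

note 2 onset = 3/2b = 483.871ms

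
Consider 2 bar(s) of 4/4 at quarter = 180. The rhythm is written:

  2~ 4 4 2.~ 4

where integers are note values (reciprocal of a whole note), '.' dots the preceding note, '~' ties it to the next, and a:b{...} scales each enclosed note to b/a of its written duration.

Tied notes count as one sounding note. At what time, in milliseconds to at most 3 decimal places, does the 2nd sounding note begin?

1. 0.0ms @ 0 + 1000.0ms (3)
2. 1000.0ms @ 3 + 333.333ms (1)
3. 1333.333ms @ 4 + 1333.333ms (4)

note 2 onset = 3b = 1000.0ms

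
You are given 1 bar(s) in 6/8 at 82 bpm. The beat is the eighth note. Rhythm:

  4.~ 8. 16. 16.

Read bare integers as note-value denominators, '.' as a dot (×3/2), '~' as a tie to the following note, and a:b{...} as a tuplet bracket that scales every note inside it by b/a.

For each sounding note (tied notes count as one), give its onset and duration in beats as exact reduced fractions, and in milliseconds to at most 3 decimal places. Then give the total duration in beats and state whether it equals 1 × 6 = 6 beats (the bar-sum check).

1) 0.0ms=0b +3292.683ms=9/2b
2) 3292.683ms=9/2b +548.78ms=3/4b
3) 3841.463ms=21/4b +548.78ms=3/4b
Σ=6b of 6 (82bpm 6/8) — PASS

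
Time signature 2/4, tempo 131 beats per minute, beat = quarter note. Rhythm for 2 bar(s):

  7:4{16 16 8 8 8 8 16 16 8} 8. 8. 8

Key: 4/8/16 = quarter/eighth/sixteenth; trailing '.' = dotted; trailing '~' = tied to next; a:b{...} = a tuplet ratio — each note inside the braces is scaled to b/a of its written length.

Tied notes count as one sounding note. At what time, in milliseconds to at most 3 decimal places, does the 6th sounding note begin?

note 6 onset = 8/7b = 523.446ms

1. 0.0ms @ 0 + 65.431ms (1/7)
2. 65.431ms @ 1/7 + 65.431ms (1/7)
3. 130.862ms @ 2/7 + 130.862ms (2/7)
4. 261.723ms @ 4/7 + 130.862ms (2/7)
5. 392.585ms @ 6/7 + 130.862ms (2/7)
6. 523.446ms @ 8/7 + 130.862ms (2/7)
7. 654.308ms @ 10/7 + 65.431ms (1/7)
8. 719.738ms @ 11/7 + 65.431ms (1/7)
9. 785.169ms @ 12/7 + 130.862ms (2/7)
10. 916.031ms @ 2 + 343.511ms (3/4)
11. 1259.542ms @ 11/4 + 343.511ms (3/4)
12. 1603.053ms @ 7/2 + 229.008ms (1/2)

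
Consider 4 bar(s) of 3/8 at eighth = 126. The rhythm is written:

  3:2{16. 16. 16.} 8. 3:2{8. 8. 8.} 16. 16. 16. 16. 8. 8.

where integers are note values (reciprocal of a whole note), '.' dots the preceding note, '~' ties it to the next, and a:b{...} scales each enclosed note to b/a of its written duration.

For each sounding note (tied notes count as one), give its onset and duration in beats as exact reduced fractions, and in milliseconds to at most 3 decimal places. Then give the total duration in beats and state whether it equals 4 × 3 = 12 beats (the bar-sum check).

1) 0.0ms=0b +238.095ms=1/2b
2) 238.095ms=1/2b +238.095ms=1/2b
3) 476.19ms=1b +238.095ms=1/2b
4) 714.286ms=3/2b +714.286ms=3/2b
5) 1428.571ms=3b +476.19ms=1b
6) 1904.762ms=4b +476.19ms=1b
7) 2380.952ms=5b +476.19ms=1b
8) 2857.143ms=6b +357.143ms=3/4b
9) 3214.286ms=27/4b +357.143ms=3/4b
10) 3571.429ms=15/2b +357.143ms=3/4b
11) 3928.571ms=33/4b +357.143ms=3/4b
12) 4285.714ms=9b +714.286ms=3/2b
13) 5000.0ms=21/2b +714.286ms=3/2b
Σ=12b of 12 (126bpm 3/8) — PASS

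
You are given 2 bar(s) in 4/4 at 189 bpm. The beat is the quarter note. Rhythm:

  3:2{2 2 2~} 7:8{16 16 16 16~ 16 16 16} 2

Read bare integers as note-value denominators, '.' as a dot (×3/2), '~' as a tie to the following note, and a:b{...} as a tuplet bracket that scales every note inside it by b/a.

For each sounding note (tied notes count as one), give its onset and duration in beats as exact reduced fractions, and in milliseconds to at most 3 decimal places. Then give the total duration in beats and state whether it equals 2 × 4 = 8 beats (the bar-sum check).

1) 0.0ms=0b +423.28ms=4/3b
2) 423.28ms=4/3b +423.28ms=4/3b
3) 846.561ms=8/3b +513.983ms=34/21b
4) 1360.544ms=30/7b +90.703ms=2/7b
5) 1451.247ms=32/7b +90.703ms=2/7b
6) 1541.95ms=34/7b +181.406ms=4/7b
7) 1723.356ms=38/7b +90.703ms=2/7b
8) 1814.059ms=40/7b +90.703ms=2/7b
9) 1904.762ms=6b +634.921ms=2b
Σ=8b of 8 (189bpm 4/4) — PASS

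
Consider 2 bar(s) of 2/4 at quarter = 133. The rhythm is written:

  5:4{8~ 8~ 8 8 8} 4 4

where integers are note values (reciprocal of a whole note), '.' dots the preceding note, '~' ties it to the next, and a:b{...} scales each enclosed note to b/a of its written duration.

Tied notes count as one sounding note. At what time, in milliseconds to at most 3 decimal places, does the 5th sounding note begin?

note 5 onset = 3b = 1353.383ms

1. 0.0ms @ 0 + 541.353ms (6/5)
2. 541.353ms @ 6/5 + 180.451ms (2/5)
3. 721.805ms @ 8/5 + 180.451ms (2/5)
4. 902.256ms @ 2 + 451.128ms (1)
5. 1353.383ms @ 3 + 451.128ms (1)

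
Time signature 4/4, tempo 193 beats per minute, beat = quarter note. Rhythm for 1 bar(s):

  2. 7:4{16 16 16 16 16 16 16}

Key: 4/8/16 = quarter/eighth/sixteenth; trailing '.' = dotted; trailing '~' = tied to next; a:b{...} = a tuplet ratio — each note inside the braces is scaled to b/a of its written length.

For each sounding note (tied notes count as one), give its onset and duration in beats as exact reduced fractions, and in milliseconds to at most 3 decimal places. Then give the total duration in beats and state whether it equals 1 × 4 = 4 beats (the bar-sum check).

1) 0.0ms=0b +932.642ms=3b
2) 932.642ms=3b +44.412ms=1/7b
3) 977.054ms=22/7b +44.412ms=1/7b
4) 1021.466ms=23/7b +44.412ms=1/7b
5) 1065.877ms=24/7b +44.412ms=1/7b
6) 1110.289ms=25/7b +44.412ms=1/7b
7) 1154.7ms=26/7b +44.412ms=1/7b
8) 1199.112ms=27/7b +44.412ms=1/7b
Σ=4b of 4 (193bpm 4/4) — PASS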